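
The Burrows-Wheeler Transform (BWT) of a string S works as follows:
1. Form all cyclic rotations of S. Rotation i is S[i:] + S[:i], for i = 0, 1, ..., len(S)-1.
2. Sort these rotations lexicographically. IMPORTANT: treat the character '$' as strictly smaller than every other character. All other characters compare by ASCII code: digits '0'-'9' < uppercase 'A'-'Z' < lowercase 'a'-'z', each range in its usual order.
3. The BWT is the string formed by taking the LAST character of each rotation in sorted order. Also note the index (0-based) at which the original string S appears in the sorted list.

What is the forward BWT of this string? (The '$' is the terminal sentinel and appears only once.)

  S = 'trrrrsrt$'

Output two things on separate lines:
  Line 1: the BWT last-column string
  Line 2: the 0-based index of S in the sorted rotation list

Answer: ttrrrsrr$
8

Derivation:
All 9 rotations (rotation i = S[i:]+S[:i]):
  rot[0] = trrrrsrt$
  rot[1] = rrrrsrt$t
  rot[2] = rrrsrt$tr
  rot[3] = rrsrt$trr
  rot[4] = rsrt$trrr
  rot[5] = srt$trrrr
  rot[6] = rt$trrrrs
  rot[7] = t$trrrrsr
  rot[8] = $trrrrsrt
Sorted (with $ < everything):
  sorted[0] = $trrrrsrt  (last char: 't')
  sorted[1] = rrrrsrt$t  (last char: 't')
  sorted[2] = rrrsrt$tr  (last char: 'r')
  sorted[3] = rrsrt$trr  (last char: 'r')
  sorted[4] = rsrt$trrr  (last char: 'r')
  sorted[5] = rt$trrrrs  (last char: 's')
  sorted[6] = srt$trrrr  (last char: 'r')
  sorted[7] = t$trrrrsr  (last char: 'r')
  sorted[8] = trrrrsrt$  (last char: '$')
Last column: ttrrrsrr$
Original string S is at sorted index 8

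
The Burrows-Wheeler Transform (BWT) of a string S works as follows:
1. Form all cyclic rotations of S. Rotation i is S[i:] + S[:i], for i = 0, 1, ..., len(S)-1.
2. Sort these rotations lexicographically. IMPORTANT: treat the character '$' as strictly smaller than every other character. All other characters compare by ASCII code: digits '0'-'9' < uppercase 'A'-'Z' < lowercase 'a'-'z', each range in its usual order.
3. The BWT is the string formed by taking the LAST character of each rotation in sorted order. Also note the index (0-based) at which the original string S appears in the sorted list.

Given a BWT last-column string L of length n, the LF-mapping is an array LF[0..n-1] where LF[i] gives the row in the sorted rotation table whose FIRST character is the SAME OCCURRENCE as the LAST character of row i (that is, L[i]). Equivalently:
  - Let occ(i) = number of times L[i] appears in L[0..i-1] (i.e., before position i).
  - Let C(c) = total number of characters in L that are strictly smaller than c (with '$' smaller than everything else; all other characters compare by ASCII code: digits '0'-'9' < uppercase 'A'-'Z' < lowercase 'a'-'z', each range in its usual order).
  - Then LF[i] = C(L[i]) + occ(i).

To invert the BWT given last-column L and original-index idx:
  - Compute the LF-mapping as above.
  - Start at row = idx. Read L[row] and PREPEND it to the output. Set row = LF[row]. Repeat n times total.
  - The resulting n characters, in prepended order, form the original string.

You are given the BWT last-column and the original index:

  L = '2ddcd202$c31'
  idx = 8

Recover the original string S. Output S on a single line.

LF mapping: 3 9 10 7 11 4 1 5 0 8 6 2
Walk LF starting at row 8, prepending L[row]:
  step 1: row=8, L[8]='$', prepend. Next row=LF[8]=0
  step 2: row=0, L[0]='2', prepend. Next row=LF[0]=3
  step 3: row=3, L[3]='c', prepend. Next row=LF[3]=7
  step 4: row=7, L[7]='2', prepend. Next row=LF[7]=5
  step 5: row=5, L[5]='2', prepend. Next row=LF[5]=4
  step 6: row=4, L[4]='d', prepend. Next row=LF[4]=11
  step 7: row=11, L[11]='1', prepend. Next row=LF[11]=2
  step 8: row=2, L[2]='d', prepend. Next row=LF[2]=10
  step 9: row=10, L[10]='3', prepend. Next row=LF[10]=6
  step 10: row=6, L[6]='0', prepend. Next row=LF[6]=1
  step 11: row=1, L[1]='d', prepend. Next row=LF[1]=9
  step 12: row=9, L[9]='c', prepend. Next row=LF[9]=8
Reversed output: cd03d1d22c2$

Answer: cd03d1d22c2$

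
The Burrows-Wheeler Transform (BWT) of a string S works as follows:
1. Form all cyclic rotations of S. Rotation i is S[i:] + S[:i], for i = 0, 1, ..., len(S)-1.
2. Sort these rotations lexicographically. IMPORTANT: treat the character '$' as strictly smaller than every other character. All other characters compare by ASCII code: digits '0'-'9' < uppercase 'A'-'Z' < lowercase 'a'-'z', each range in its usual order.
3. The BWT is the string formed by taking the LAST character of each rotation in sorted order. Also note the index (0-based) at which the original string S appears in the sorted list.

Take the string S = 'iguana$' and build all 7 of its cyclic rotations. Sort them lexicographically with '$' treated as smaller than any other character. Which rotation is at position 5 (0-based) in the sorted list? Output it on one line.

Answer: na$igua

Derivation:
All 7 rotations (rotation i = S[i:]+S[:i]):
  rot[0] = iguana$
  rot[1] = guana$i
  rot[2] = uana$ig
  rot[3] = ana$igu
  rot[4] = na$igua
  rot[5] = a$iguan
  rot[6] = $iguana
Sorted (with $ < everything):
  sorted[0] = $iguana
  sorted[1] = a$iguan
  sorted[2] = ana$igu
  sorted[3] = guana$i
  sorted[4] = iguana$
  sorted[5] = na$igua
  sorted[6] = uana$ig
sorted[5] = na$igua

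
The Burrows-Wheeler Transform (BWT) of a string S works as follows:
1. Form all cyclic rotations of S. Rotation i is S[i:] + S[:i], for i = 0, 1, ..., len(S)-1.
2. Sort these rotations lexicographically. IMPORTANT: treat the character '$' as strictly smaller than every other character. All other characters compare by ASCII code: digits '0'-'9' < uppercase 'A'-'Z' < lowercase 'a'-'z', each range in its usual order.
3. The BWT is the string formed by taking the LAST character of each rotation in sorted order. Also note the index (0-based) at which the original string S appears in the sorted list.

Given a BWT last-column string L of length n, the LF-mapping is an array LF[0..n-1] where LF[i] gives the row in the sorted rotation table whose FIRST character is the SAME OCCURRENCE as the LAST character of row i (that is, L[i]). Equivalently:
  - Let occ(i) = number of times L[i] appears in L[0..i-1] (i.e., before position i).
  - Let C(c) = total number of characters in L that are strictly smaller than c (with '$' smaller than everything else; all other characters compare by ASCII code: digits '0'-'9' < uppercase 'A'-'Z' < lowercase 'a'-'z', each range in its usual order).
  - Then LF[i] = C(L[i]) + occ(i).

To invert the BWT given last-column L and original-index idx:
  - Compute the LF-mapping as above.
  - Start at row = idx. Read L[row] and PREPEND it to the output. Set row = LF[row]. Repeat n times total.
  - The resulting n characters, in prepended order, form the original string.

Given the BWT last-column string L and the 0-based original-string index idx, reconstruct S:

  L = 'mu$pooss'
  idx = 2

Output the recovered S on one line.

Answer: opossum$

Derivation:
LF mapping: 1 7 0 4 2 3 5 6
Walk LF starting at row 2, prepending L[row]:
  step 1: row=2, L[2]='$', prepend. Next row=LF[2]=0
  step 2: row=0, L[0]='m', prepend. Next row=LF[0]=1
  step 3: row=1, L[1]='u', prepend. Next row=LF[1]=7
  step 4: row=7, L[7]='s', prepend. Next row=LF[7]=6
  step 5: row=6, L[6]='s', prepend. Next row=LF[6]=5
  step 6: row=5, L[5]='o', prepend. Next row=LF[5]=3
  step 7: row=3, L[3]='p', prepend. Next row=LF[3]=4
  step 8: row=4, L[4]='o', prepend. Next row=LF[4]=2
Reversed output: opossum$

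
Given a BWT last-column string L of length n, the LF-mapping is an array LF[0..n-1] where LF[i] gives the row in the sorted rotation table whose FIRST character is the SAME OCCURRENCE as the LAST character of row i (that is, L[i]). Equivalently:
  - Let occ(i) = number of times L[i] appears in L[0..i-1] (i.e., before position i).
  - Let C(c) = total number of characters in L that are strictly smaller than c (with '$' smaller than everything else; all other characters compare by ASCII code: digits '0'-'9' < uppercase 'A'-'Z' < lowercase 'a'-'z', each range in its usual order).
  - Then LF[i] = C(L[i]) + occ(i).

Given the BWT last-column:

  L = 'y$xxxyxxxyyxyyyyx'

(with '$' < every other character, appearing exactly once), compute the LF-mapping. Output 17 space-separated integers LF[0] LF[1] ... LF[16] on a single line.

Char counts: '$':1, 'x':8, 'y':8
C (first-col start): C('$')=0, C('x')=1, C('y')=9
L[0]='y': occ=0, LF[0]=C('y')+0=9+0=9
L[1]='$': occ=0, LF[1]=C('$')+0=0+0=0
L[2]='x': occ=0, LF[2]=C('x')+0=1+0=1
L[3]='x': occ=1, LF[3]=C('x')+1=1+1=2
L[4]='x': occ=2, LF[4]=C('x')+2=1+2=3
L[5]='y': occ=1, LF[5]=C('y')+1=9+1=10
L[6]='x': occ=3, LF[6]=C('x')+3=1+3=4
L[7]='x': occ=4, LF[7]=C('x')+4=1+4=5
L[8]='x': occ=5, LF[8]=C('x')+5=1+5=6
L[9]='y': occ=2, LF[9]=C('y')+2=9+2=11
L[10]='y': occ=3, LF[10]=C('y')+3=9+3=12
L[11]='x': occ=6, LF[11]=C('x')+6=1+6=7
L[12]='y': occ=4, LF[12]=C('y')+4=9+4=13
L[13]='y': occ=5, LF[13]=C('y')+5=9+5=14
L[14]='y': occ=6, LF[14]=C('y')+6=9+6=15
L[15]='y': occ=7, LF[15]=C('y')+7=9+7=16
L[16]='x': occ=7, LF[16]=C('x')+7=1+7=8

Answer: 9 0 1 2 3 10 4 5 6 11 12 7 13 14 15 16 8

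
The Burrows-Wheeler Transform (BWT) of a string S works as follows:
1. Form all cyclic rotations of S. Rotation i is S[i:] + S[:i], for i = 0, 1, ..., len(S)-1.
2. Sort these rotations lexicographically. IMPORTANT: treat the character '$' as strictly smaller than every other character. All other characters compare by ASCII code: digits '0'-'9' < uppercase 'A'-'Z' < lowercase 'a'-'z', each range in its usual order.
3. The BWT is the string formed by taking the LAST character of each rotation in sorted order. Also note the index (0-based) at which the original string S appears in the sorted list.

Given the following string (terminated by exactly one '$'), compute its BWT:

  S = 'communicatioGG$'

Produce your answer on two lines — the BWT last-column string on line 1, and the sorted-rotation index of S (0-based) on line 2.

Answer: GGoci$ntomuicam
5

Derivation:
All 15 rotations (rotation i = S[i:]+S[:i]):
  rot[0] = communicatioGG$
  rot[1] = ommunicatioGG$c
  rot[2] = mmunicatioGG$co
  rot[3] = municatioGG$com
  rot[4] = unicatioGG$comm
  rot[5] = nicatioGG$commu
  rot[6] = icatioGG$commun
  rot[7] = catioGG$communi
  rot[8] = atioGG$communic
  rot[9] = tioGG$communica
  rot[10] = ioGG$communicat
  rot[11] = oGG$communicati
  rot[12] = GG$communicatio
  rot[13] = G$communicatioG
  rot[14] = $communicatioGG
Sorted (with $ < everything):
  sorted[0] = $communicatioGG  (last char: 'G')
  sorted[1] = G$communicatioG  (last char: 'G')
  sorted[2] = GG$communicatio  (last char: 'o')
  sorted[3] = atioGG$communic  (last char: 'c')
  sorted[4] = catioGG$communi  (last char: 'i')
  sorted[5] = communicatioGG$  (last char: '$')
  sorted[6] = icatioGG$commun  (last char: 'n')
  sorted[7] = ioGG$communicat  (last char: 't')
  sorted[8] = mmunicatioGG$co  (last char: 'o')
  sorted[9] = municatioGG$com  (last char: 'm')
  sorted[10] = nicatioGG$commu  (last char: 'u')
  sorted[11] = oGG$communicati  (last char: 'i')
  sorted[12] = ommunicatioGG$c  (last char: 'c')
  sorted[13] = tioGG$communica  (last char: 'a')
  sorted[14] = unicatioGG$comm  (last char: 'm')
Last column: GGoci$ntomuicam
Original string S is at sorted index 5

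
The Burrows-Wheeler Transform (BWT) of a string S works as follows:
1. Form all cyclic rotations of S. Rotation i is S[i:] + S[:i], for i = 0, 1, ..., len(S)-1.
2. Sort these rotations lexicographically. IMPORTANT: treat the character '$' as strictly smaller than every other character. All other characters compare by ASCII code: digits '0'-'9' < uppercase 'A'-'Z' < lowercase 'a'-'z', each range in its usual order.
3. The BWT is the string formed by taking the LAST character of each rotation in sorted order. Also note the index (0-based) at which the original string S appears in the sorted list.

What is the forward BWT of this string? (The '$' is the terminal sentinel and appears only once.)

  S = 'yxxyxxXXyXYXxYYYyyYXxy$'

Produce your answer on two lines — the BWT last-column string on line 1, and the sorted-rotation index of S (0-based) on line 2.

All 23 rotations (rotation i = S[i:]+S[:i]):
  rot[0] = yxxyxxXXyXYXxYYYyyYXxy$
  rot[1] = xxyxxXXyXYXxYYYyyYXxy$y
  rot[2] = xyxxXXyXYXxYYYyyYXxy$yx
  rot[3] = yxxXXyXYXxYYYyyYXxy$yxx
  rot[4] = xxXXyXYXxYYYyyYXxy$yxxy
  rot[5] = xXXyXYXxYYYyyYXxy$yxxyx
  rot[6] = XXyXYXxYYYyyYXxy$yxxyxx
  rot[7] = XyXYXxYYYyyYXxy$yxxyxxX
  rot[8] = yXYXxYYYyyYXxy$yxxyxxXX
  rot[9] = XYXxYYYyyYXxy$yxxyxxXXy
  rot[10] = YXxYYYyyYXxy$yxxyxxXXyX
  rot[11] = XxYYYyyYXxy$yxxyxxXXyXY
  rot[12] = xYYYyyYXxy$yxxyxxXXyXYX
  rot[13] = YYYyyYXxy$yxxyxxXXyXYXx
  rot[14] = YYyyYXxy$yxxyxxXXyXYXxY
  rot[15] = YyyYXxy$yxxyxxXXyXYXxYY
  rot[16] = yyYXxy$yxxyxxXXyXYXxYYY
  rot[17] = yYXxy$yxxyxxXXyXYXxYYYy
  rot[18] = YXxy$yxxyxxXXyXYXxYYYyy
  rot[19] = Xxy$yxxyxxXXyXYXxYYYyyY
  rot[20] = xy$yxxyxxXXyXYXxYYYyyYX
  rot[21] = y$yxxyxxXXyXYXxYYYyyYXx
  rot[22] = $yxxyxxXXyXYXxYYYyyYXxy
Sorted (with $ < everything):
  sorted[0] = $yxxyxxXXyXYXxYYYyyYXxy  (last char: 'y')
  sorted[1] = XXyXYXxYYYyyYXxy$yxxyxx  (last char: 'x')
  sorted[2] = XYXxYYYyyYXxy$yxxyxxXXy  (last char: 'y')
  sorted[3] = XxYYYyyYXxy$yxxyxxXXyXY  (last char: 'Y')
  sorted[4] = Xxy$yxxyxxXXyXYXxYYYyyY  (last char: 'Y')
  sorted[5] = XyXYXxYYYyyYXxy$yxxyxxX  (last char: 'X')
  sorted[6] = YXxYYYyyYXxy$yxxyxxXXyX  (last char: 'X')
  sorted[7] = YXxy$yxxyxxXXyXYXxYYYyy  (last char: 'y')
  sorted[8] = YYYyyYXxy$yxxyxxXXyXYXx  (last char: 'x')
  sorted[9] = YYyyYXxy$yxxyxxXXyXYXxY  (last char: 'Y')
  sorted[10] = YyyYXxy$yxxyxxXXyXYXxYY  (last char: 'Y')
  sorted[11] = xXXyXYXxYYYyyYXxy$yxxyx  (last char: 'x')
  sorted[12] = xYYYyyYXxy$yxxyxxXXyXYX  (last char: 'X')
  sorted[13] = xxXXyXYXxYYYyyYXxy$yxxy  (last char: 'y')
  sorted[14] = xxyxxXXyXYXxYYYyyYXxy$y  (last char: 'y')
  sorted[15] = xy$yxxyxxXXyXYXxYYYyyYX  (last char: 'X')
  sorted[16] = xyxxXXyXYXxYYYyyYXxy$yx  (last char: 'x')
  sorted[17] = y$yxxyxxXXyXYXxYYYyyYXx  (last char: 'x')
  sorted[18] = yXYXxYYYyyYXxy$yxxyxxXX  (last char: 'X')
  sorted[19] = yYXxy$yxxyxxXXyXYXxYYYy  (last char: 'y')
  sorted[20] = yxxXXyXYXxYYYyyYXxy$yxx  (last char: 'x')
  sorted[21] = yxxyxxXXyXYXxYYYyyYXxy$  (last char: '$')
  sorted[22] = yyYXxy$yxxyxxXXyXYXxYYY  (last char: 'Y')
Last column: yxyYYXXyxYYxXyyXxxXyx$Y
Original string S is at sorted index 21

Answer: yxyYYXXyxYYxXyyXxxXyx$Y
21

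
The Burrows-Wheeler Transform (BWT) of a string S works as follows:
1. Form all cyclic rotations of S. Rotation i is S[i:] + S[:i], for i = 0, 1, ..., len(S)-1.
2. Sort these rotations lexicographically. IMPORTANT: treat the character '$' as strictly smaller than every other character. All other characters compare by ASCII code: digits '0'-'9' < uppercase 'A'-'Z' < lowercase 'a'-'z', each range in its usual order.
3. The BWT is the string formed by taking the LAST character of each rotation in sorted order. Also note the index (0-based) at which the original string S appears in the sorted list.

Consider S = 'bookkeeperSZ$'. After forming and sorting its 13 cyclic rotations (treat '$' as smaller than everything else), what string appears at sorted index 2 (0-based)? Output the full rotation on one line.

All 13 rotations (rotation i = S[i:]+S[:i]):
  rot[0] = bookkeeperSZ$
  rot[1] = ookkeeperSZ$b
  rot[2] = okkeeperSZ$bo
  rot[3] = kkeeperSZ$boo
  rot[4] = keeperSZ$book
  rot[5] = eeperSZ$bookk
  rot[6] = eperSZ$bookke
  rot[7] = perSZ$bookkee
  rot[8] = erSZ$bookkeep
  rot[9] = rSZ$bookkeepe
  rot[10] = SZ$bookkeeper
  rot[11] = Z$bookkeeperS
  rot[12] = $bookkeeperSZ
Sorted (with $ < everything):
  sorted[0] = $bookkeeperSZ
  sorted[1] = SZ$bookkeeper
  sorted[2] = Z$bookkeeperS
  sorted[3] = bookkeeperSZ$
  sorted[4] = eeperSZ$bookk
  sorted[5] = eperSZ$bookke
  sorted[6] = erSZ$bookkeep
  sorted[7] = keeperSZ$book
  sorted[8] = kkeeperSZ$boo
  sorted[9] = okkeeperSZ$bo
  sorted[10] = ookkeeperSZ$b
  sorted[11] = perSZ$bookkee
  sorted[12] = rSZ$bookkeepe
sorted[2] = Z$bookkeeperS

Answer: Z$bookkeeperS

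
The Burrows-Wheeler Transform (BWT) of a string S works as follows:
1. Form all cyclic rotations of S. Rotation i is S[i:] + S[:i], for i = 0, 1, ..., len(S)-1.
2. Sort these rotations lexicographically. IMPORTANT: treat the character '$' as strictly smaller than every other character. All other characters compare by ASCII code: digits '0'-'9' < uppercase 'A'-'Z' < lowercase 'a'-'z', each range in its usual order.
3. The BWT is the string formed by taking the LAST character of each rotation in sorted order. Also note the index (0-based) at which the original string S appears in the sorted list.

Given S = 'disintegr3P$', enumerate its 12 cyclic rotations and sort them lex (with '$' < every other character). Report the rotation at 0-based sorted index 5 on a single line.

Answer: gr3P$disinte

Derivation:
All 12 rotations (rotation i = S[i:]+S[:i]):
  rot[0] = disintegr3P$
  rot[1] = isintegr3P$d
  rot[2] = sintegr3P$di
  rot[3] = integr3P$dis
  rot[4] = ntegr3P$disi
  rot[5] = tegr3P$disin
  rot[6] = egr3P$disint
  rot[7] = gr3P$disinte
  rot[8] = r3P$disinteg
  rot[9] = 3P$disintegr
  rot[10] = P$disintegr3
  rot[11] = $disintegr3P
Sorted (with $ < everything):
  sorted[0] = $disintegr3P
  sorted[1] = 3P$disintegr
  sorted[2] = P$disintegr3
  sorted[3] = disintegr3P$
  sorted[4] = egr3P$disint
  sorted[5] = gr3P$disinte
  sorted[6] = integr3P$dis
  sorted[7] = isintegr3P$d
  sorted[8] = ntegr3P$disi
  sorted[9] = r3P$disinteg
  sorted[10] = sintegr3P$di
  sorted[11] = tegr3P$disin
sorted[5] = gr3P$disinte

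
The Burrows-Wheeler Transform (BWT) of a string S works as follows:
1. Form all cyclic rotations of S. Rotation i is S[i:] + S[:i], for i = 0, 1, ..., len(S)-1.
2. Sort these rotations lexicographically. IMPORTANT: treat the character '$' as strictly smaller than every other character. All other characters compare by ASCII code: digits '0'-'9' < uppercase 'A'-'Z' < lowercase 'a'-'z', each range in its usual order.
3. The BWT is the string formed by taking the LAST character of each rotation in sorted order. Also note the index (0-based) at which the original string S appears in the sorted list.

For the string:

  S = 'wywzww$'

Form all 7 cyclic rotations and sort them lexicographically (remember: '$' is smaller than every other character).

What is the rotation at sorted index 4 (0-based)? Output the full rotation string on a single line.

Answer: wzww$wy

Derivation:
All 7 rotations (rotation i = S[i:]+S[:i]):
  rot[0] = wywzww$
  rot[1] = ywzww$w
  rot[2] = wzww$wy
  rot[3] = zww$wyw
  rot[4] = ww$wywz
  rot[5] = w$wywzw
  rot[6] = $wywzww
Sorted (with $ < everything):
  sorted[0] = $wywzww
  sorted[1] = w$wywzw
  sorted[2] = ww$wywz
  sorted[3] = wywzww$
  sorted[4] = wzww$wy
  sorted[5] = ywzww$w
  sorted[6] = zww$wyw
sorted[4] = wzww$wy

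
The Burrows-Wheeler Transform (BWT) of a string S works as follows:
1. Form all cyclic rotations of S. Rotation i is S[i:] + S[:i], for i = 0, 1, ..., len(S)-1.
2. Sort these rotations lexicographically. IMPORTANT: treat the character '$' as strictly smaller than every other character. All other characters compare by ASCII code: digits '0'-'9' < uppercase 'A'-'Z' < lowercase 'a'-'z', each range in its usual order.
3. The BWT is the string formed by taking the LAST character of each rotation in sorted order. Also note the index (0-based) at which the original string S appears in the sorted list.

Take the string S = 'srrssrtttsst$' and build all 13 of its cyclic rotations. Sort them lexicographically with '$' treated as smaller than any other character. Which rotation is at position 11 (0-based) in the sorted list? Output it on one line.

All 13 rotations (rotation i = S[i:]+S[:i]):
  rot[0] = srrssrtttsst$
  rot[1] = rrssrtttsst$s
  rot[2] = rssrtttsst$sr
  rot[3] = ssrtttsst$srr
  rot[4] = srtttsst$srrs
  rot[5] = rtttsst$srrss
  rot[6] = tttsst$srrssr
  rot[7] = ttsst$srrssrt
  rot[8] = tsst$srrssrtt
  rot[9] = sst$srrssrttt
  rot[10] = st$srrssrttts
  rot[11] = t$srrssrtttss
  rot[12] = $srrssrtttsst
Sorted (with $ < everything):
  sorted[0] = $srrssrtttsst
  sorted[1] = rrssrtttsst$s
  sorted[2] = rssrtttsst$sr
  sorted[3] = rtttsst$srrss
  sorted[4] = srrssrtttsst$
  sorted[5] = srtttsst$srrs
  sorted[6] = ssrtttsst$srr
  sorted[7] = sst$srrssrttt
  sorted[8] = st$srrssrttts
  sorted[9] = t$srrssrtttss
  sorted[10] = tsst$srrssrtt
  sorted[11] = ttsst$srrssrt
  sorted[12] = tttsst$srrssr
sorted[11] = ttsst$srrssrt

Answer: ttsst$srrssrt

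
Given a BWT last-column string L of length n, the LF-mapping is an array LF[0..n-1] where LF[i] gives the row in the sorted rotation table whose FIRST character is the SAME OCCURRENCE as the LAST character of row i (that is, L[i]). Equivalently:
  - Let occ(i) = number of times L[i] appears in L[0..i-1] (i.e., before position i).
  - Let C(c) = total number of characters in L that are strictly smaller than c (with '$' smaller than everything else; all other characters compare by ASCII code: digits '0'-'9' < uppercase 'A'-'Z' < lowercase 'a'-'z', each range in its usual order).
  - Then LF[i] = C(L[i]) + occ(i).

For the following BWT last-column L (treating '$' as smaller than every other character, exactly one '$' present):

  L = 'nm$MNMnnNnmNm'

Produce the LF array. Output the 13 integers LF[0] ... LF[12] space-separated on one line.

Answer: 9 6 0 1 3 2 10 11 4 12 7 5 8

Derivation:
Char counts: '$':1, 'M':2, 'N':3, 'm':3, 'n':4
C (first-col start): C('$')=0, C('M')=1, C('N')=3, C('m')=6, C('n')=9
L[0]='n': occ=0, LF[0]=C('n')+0=9+0=9
L[1]='m': occ=0, LF[1]=C('m')+0=6+0=6
L[2]='$': occ=0, LF[2]=C('$')+0=0+0=0
L[3]='M': occ=0, LF[3]=C('M')+0=1+0=1
L[4]='N': occ=0, LF[4]=C('N')+0=3+0=3
L[5]='M': occ=1, LF[5]=C('M')+1=1+1=2
L[6]='n': occ=1, LF[6]=C('n')+1=9+1=10
L[7]='n': occ=2, LF[7]=C('n')+2=9+2=11
L[8]='N': occ=1, LF[8]=C('N')+1=3+1=4
L[9]='n': occ=3, LF[9]=C('n')+3=9+3=12
L[10]='m': occ=1, LF[10]=C('m')+1=6+1=7
L[11]='N': occ=2, LF[11]=C('N')+2=3+2=5
L[12]='m': occ=2, LF[12]=C('m')+2=6+2=8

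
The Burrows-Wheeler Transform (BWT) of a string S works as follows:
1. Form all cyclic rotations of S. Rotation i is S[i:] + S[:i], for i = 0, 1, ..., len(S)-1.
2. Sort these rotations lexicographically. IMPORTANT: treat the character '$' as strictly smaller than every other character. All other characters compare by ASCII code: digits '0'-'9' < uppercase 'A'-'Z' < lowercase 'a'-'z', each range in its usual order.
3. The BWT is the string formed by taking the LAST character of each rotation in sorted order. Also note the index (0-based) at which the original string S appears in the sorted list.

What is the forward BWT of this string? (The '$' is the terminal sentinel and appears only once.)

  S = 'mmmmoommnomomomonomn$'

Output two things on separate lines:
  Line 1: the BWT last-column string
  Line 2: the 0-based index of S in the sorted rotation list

Answer: n$momomooommomonnmmmm
1

Derivation:
All 21 rotations (rotation i = S[i:]+S[:i]):
  rot[0] = mmmmoommnomomomonomn$
  rot[1] = mmmoommnomomomonomn$m
  rot[2] = mmoommnomomomonomn$mm
  rot[3] = moommnomomomonomn$mmm
  rot[4] = oommnomomomonomn$mmmm
  rot[5] = ommnomomomonomn$mmmmo
  rot[6] = mmnomomomonomn$mmmmoo
  rot[7] = mnomomomonomn$mmmmoom
  rot[8] = nomomomonomn$mmmmoomm
  rot[9] = omomomonomn$mmmmoommn
  rot[10] = momomonomn$mmmmoommno
  rot[11] = omomonomn$mmmmoommnom
  rot[12] = momonomn$mmmmoommnomo
  rot[13] = omonomn$mmmmoommnomom
  rot[14] = monomn$mmmmoommnomomo
  rot[15] = onomn$mmmmoommnomomom
  rot[16] = nomn$mmmmoommnomomomo
  rot[17] = omn$mmmmoommnomomomon
  rot[18] = mn$mmmmoommnomomomono
  rot[19] = n$mmmmoommnomomomonom
  rot[20] = $mmmmoommnomomomonomn
Sorted (with $ < everything):
  sorted[0] = $mmmmoommnomomomonomn  (last char: 'n')
  sorted[1] = mmmmoommnomomomonomn$  (last char: '$')
  sorted[2] = mmmoommnomomomonomn$m  (last char: 'm')
  sorted[3] = mmnomomomonomn$mmmmoo  (last char: 'o')
  sorted[4] = mmoommnomomomonomn$mm  (last char: 'm')
  sorted[5] = mn$mmmmoommnomomomono  (last char: 'o')
  sorted[6] = mnomomomonomn$mmmmoom  (last char: 'm')
  sorted[7] = momomonomn$mmmmoommno  (last char: 'o')
  sorted[8] = momonomn$mmmmoommnomo  (last char: 'o')
  sorted[9] = monomn$mmmmoommnomomo  (last char: 'o')
  sorted[10] = moommnomomomonomn$mmm  (last char: 'm')
  sorted[11] = n$mmmmoommnomomomonom  (last char: 'm')
  sorted[12] = nomn$mmmmoommnomomomo  (last char: 'o')
  sorted[13] = nomomomonomn$mmmmoomm  (last char: 'm')
  sorted[14] = ommnomomomonomn$mmmmo  (last char: 'o')
  sorted[15] = omn$mmmmoommnomomomon  (last char: 'n')
  sorted[16] = omomomonomn$mmmmoommn  (last char: 'n')
  sorted[17] = omomonomn$mmmmoommnom  (last char: 'm')
  sorted[18] = omonomn$mmmmoommnomom  (last char: 'm')
  sorted[19] = onomn$mmmmoommnomomom  (last char: 'm')
  sorted[20] = oommnomomomonomn$mmmm  (last char: 'm')
Last column: n$momomooommomonnmmmm
Original string S is at sorted index 1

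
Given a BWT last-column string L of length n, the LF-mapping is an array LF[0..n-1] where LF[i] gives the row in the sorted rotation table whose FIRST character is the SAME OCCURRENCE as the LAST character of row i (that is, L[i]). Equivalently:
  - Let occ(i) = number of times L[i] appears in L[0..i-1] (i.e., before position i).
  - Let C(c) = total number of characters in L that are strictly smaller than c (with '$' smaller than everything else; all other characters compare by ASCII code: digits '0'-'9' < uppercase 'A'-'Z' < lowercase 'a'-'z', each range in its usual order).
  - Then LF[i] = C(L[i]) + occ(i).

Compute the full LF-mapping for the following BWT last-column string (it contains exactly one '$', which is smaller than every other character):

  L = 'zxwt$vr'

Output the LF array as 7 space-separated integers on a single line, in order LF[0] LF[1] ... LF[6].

Char counts: '$':1, 'r':1, 't':1, 'v':1, 'w':1, 'x':1, 'z':1
C (first-col start): C('$')=0, C('r')=1, C('t')=2, C('v')=3, C('w')=4, C('x')=5, C('z')=6
L[0]='z': occ=0, LF[0]=C('z')+0=6+0=6
L[1]='x': occ=0, LF[1]=C('x')+0=5+0=5
L[2]='w': occ=0, LF[2]=C('w')+0=4+0=4
L[3]='t': occ=0, LF[3]=C('t')+0=2+0=2
L[4]='$': occ=0, LF[4]=C('$')+0=0+0=0
L[5]='v': occ=0, LF[5]=C('v')+0=3+0=3
L[6]='r': occ=0, LF[6]=C('r')+0=1+0=1

Answer: 6 5 4 2 0 3 1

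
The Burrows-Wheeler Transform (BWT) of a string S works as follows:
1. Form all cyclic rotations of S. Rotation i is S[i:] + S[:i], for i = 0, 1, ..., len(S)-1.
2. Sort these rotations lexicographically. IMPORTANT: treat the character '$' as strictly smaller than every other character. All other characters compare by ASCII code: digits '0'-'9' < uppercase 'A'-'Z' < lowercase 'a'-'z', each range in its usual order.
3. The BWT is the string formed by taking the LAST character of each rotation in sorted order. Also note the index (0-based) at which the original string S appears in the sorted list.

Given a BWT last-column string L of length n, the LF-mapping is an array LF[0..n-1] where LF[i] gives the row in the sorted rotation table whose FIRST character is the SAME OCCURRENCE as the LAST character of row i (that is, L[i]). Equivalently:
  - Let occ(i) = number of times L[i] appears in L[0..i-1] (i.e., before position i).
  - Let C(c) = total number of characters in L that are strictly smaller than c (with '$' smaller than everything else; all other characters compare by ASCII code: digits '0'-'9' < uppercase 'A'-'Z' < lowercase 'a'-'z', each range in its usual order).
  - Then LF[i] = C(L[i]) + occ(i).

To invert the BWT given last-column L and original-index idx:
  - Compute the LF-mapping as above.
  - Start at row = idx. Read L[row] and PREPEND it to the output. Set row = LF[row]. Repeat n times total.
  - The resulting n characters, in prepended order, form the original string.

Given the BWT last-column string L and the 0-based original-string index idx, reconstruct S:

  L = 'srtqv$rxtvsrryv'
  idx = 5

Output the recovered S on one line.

Answer: rvyxsvrvttrqrs$

Derivation:
LF mapping: 6 2 8 1 10 0 3 13 9 11 7 4 5 14 12
Walk LF starting at row 5, prepending L[row]:
  step 1: row=5, L[5]='$', prepend. Next row=LF[5]=0
  step 2: row=0, L[0]='s', prepend. Next row=LF[0]=6
  step 3: row=6, L[6]='r', prepend. Next row=LF[6]=3
  step 4: row=3, L[3]='q', prepend. Next row=LF[3]=1
  step 5: row=1, L[1]='r', prepend. Next row=LF[1]=2
  step 6: row=2, L[2]='t', prepend. Next row=LF[2]=8
  step 7: row=8, L[8]='t', prepend. Next row=LF[8]=9
  step 8: row=9, L[9]='v', prepend. Next row=LF[9]=11
  step 9: row=11, L[11]='r', prepend. Next row=LF[11]=4
  step 10: row=4, L[4]='v', prepend. Next row=LF[4]=10
  step 11: row=10, L[10]='s', prepend. Next row=LF[10]=7
  step 12: row=7, L[7]='x', prepend. Next row=LF[7]=13
  step 13: row=13, L[13]='y', prepend. Next row=LF[13]=14
  step 14: row=14, L[14]='v', prepend. Next row=LF[14]=12
  step 15: row=12, L[12]='r', prepend. Next row=LF[12]=5
Reversed output: rvyxsvrvttrqrs$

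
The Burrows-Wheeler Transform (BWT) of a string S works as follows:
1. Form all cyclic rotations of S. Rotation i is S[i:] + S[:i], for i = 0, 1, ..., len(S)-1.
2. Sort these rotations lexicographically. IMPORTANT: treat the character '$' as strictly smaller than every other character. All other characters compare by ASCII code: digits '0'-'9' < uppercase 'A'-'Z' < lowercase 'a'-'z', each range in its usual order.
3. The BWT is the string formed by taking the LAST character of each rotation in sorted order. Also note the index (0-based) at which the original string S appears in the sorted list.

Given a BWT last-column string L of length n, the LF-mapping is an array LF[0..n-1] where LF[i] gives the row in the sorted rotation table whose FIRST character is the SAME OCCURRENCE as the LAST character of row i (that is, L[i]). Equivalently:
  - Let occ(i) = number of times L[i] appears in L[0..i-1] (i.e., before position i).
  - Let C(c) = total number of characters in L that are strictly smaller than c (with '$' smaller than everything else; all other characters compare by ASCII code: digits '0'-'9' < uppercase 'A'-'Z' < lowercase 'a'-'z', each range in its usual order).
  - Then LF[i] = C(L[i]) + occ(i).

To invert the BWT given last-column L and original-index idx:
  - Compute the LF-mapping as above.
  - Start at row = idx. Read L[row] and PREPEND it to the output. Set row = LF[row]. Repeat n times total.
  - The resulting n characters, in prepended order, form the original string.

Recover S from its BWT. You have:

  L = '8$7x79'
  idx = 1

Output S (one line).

LF mapping: 3 0 1 5 2 4
Walk LF starting at row 1, prepending L[row]:
  step 1: row=1, L[1]='$', prepend. Next row=LF[1]=0
  step 2: row=0, L[0]='8', prepend. Next row=LF[0]=3
  step 3: row=3, L[3]='x', prepend. Next row=LF[3]=5
  step 4: row=5, L[5]='9', prepend. Next row=LF[5]=4
  step 5: row=4, L[4]='7', prepend. Next row=LF[4]=2
  step 6: row=2, L[2]='7', prepend. Next row=LF[2]=1
Reversed output: 779x8$

Answer: 779x8$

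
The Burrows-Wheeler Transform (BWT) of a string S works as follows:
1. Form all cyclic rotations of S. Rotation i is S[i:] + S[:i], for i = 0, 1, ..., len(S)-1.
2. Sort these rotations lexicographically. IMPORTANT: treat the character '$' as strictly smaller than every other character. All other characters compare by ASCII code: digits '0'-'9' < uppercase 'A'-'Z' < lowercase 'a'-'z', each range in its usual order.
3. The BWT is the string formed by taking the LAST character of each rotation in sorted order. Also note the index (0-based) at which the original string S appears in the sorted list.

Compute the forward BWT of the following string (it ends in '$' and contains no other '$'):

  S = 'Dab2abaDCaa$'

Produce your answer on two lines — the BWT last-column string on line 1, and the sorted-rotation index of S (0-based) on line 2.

Answer: abDa$abCD2aa
4

Derivation:
All 12 rotations (rotation i = S[i:]+S[:i]):
  rot[0] = Dab2abaDCaa$
  rot[1] = ab2abaDCaa$D
  rot[2] = b2abaDCaa$Da
  rot[3] = 2abaDCaa$Dab
  rot[4] = abaDCaa$Dab2
  rot[5] = baDCaa$Dab2a
  rot[6] = aDCaa$Dab2ab
  rot[7] = DCaa$Dab2aba
  rot[8] = Caa$Dab2abaD
  rot[9] = aa$Dab2abaDC
  rot[10] = a$Dab2abaDCa
  rot[11] = $Dab2abaDCaa
Sorted (with $ < everything):
  sorted[0] = $Dab2abaDCaa  (last char: 'a')
  sorted[1] = 2abaDCaa$Dab  (last char: 'b')
  sorted[2] = Caa$Dab2abaD  (last char: 'D')
  sorted[3] = DCaa$Dab2aba  (last char: 'a')
  sorted[4] = Dab2abaDCaa$  (last char: '$')
  sorted[5] = a$Dab2abaDCa  (last char: 'a')
  sorted[6] = aDCaa$Dab2ab  (last char: 'b')
  sorted[7] = aa$Dab2abaDC  (last char: 'C')
  sorted[8] = ab2abaDCaa$D  (last char: 'D')
  sorted[9] = abaDCaa$Dab2  (last char: '2')
  sorted[10] = b2abaDCaa$Da  (last char: 'a')
  sorted[11] = baDCaa$Dab2a  (last char: 'a')
Last column: abDa$abCD2aa
Original string S is at sorted index 4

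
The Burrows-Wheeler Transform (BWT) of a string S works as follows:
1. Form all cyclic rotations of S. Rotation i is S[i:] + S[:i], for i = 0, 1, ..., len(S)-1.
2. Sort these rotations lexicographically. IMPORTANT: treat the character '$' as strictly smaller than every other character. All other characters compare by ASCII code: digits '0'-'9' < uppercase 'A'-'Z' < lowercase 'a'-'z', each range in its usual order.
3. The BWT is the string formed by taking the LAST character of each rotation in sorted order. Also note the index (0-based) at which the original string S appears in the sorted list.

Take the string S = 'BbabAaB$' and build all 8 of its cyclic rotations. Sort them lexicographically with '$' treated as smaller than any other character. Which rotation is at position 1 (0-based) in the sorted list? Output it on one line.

All 8 rotations (rotation i = S[i:]+S[:i]):
  rot[0] = BbabAaB$
  rot[1] = babAaB$B
  rot[2] = abAaB$Bb
  rot[3] = bAaB$Bba
  rot[4] = AaB$Bbab
  rot[5] = aB$BbabA
  rot[6] = B$BbabAa
  rot[7] = $BbabAaB
Sorted (with $ < everything):
  sorted[0] = $BbabAaB
  sorted[1] = AaB$Bbab
  sorted[2] = B$BbabAa
  sorted[3] = BbabAaB$
  sorted[4] = aB$BbabA
  sorted[5] = abAaB$Bb
  sorted[6] = bAaB$Bba
  sorted[7] = babAaB$B
sorted[1] = AaB$Bbab

Answer: AaB$Bbab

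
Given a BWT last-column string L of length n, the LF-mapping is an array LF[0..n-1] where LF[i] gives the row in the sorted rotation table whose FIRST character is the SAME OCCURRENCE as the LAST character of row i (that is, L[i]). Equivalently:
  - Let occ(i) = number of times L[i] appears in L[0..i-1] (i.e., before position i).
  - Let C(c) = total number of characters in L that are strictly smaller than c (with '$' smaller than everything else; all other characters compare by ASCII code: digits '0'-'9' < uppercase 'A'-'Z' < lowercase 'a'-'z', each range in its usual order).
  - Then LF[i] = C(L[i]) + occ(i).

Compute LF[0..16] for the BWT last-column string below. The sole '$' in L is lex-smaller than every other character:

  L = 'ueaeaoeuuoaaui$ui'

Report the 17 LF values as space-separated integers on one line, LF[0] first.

Answer: 12 5 1 6 2 10 7 13 14 11 3 4 15 8 0 16 9

Derivation:
Char counts: '$':1, 'a':4, 'e':3, 'i':2, 'o':2, 'u':5
C (first-col start): C('$')=0, C('a')=1, C('e')=5, C('i')=8, C('o')=10, C('u')=12
L[0]='u': occ=0, LF[0]=C('u')+0=12+0=12
L[1]='e': occ=0, LF[1]=C('e')+0=5+0=5
L[2]='a': occ=0, LF[2]=C('a')+0=1+0=1
L[3]='e': occ=1, LF[3]=C('e')+1=5+1=6
L[4]='a': occ=1, LF[4]=C('a')+1=1+1=2
L[5]='o': occ=0, LF[5]=C('o')+0=10+0=10
L[6]='e': occ=2, LF[6]=C('e')+2=5+2=7
L[7]='u': occ=1, LF[7]=C('u')+1=12+1=13
L[8]='u': occ=2, LF[8]=C('u')+2=12+2=14
L[9]='o': occ=1, LF[9]=C('o')+1=10+1=11
L[10]='a': occ=2, LF[10]=C('a')+2=1+2=3
L[11]='a': occ=3, LF[11]=C('a')+3=1+3=4
L[12]='u': occ=3, LF[12]=C('u')+3=12+3=15
L[13]='i': occ=0, LF[13]=C('i')+0=8+0=8
L[14]='$': occ=0, LF[14]=C('$')+0=0+0=0
L[15]='u': occ=4, LF[15]=C('u')+4=12+4=16
L[16]='i': occ=1, LF[16]=C('i')+1=8+1=9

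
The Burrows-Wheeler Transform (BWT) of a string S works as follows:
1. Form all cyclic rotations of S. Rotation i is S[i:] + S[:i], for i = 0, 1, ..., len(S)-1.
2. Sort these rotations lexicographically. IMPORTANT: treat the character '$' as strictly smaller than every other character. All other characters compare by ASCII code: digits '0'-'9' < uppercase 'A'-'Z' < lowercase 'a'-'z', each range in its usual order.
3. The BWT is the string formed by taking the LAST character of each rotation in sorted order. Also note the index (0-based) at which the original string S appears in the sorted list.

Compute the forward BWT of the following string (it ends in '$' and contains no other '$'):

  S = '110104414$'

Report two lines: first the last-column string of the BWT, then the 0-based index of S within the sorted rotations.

Answer: 41110$4140
5

Derivation:
All 10 rotations (rotation i = S[i:]+S[:i]):
  rot[0] = 110104414$
  rot[1] = 10104414$1
  rot[2] = 0104414$11
  rot[3] = 104414$110
  rot[4] = 04414$1101
  rot[5] = 4414$11010
  rot[6] = 414$110104
  rot[7] = 14$1101044
  rot[8] = 4$11010441
  rot[9] = $110104414
Sorted (with $ < everything):
  sorted[0] = $110104414  (last char: '4')
  sorted[1] = 0104414$11  (last char: '1')
  sorted[2] = 04414$1101  (last char: '1')
  sorted[3] = 10104414$1  (last char: '1')
  sorted[4] = 104414$110  (last char: '0')
  sorted[5] = 110104414$  (last char: '$')
  sorted[6] = 14$1101044  (last char: '4')
  sorted[7] = 4$11010441  (last char: '1')
  sorted[8] = 414$110104  (last char: '4')
  sorted[9] = 4414$11010  (last char: '0')
Last column: 41110$4140
Original string S is at sorted index 5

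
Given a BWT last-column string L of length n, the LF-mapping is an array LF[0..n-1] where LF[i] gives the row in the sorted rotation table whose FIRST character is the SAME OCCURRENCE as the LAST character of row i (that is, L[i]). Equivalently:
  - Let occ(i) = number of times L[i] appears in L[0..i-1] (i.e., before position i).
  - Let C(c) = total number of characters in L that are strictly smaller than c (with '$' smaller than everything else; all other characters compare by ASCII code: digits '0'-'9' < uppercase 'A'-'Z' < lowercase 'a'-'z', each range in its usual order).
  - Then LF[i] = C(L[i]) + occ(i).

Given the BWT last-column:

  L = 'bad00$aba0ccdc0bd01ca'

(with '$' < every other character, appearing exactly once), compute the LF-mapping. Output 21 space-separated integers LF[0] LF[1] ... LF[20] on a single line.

Char counts: '$':1, '0':5, '1':1, 'a':4, 'b':3, 'c':4, 'd':3
C (first-col start): C('$')=0, C('0')=1, C('1')=6, C('a')=7, C('b')=11, C('c')=14, C('d')=18
L[0]='b': occ=0, LF[0]=C('b')+0=11+0=11
L[1]='a': occ=0, LF[1]=C('a')+0=7+0=7
L[2]='d': occ=0, LF[2]=C('d')+0=18+0=18
L[3]='0': occ=0, LF[3]=C('0')+0=1+0=1
L[4]='0': occ=1, LF[4]=C('0')+1=1+1=2
L[5]='$': occ=0, LF[5]=C('$')+0=0+0=0
L[6]='a': occ=1, LF[6]=C('a')+1=7+1=8
L[7]='b': occ=1, LF[7]=C('b')+1=11+1=12
L[8]='a': occ=2, LF[8]=C('a')+2=7+2=9
L[9]='0': occ=2, LF[9]=C('0')+2=1+2=3
L[10]='c': occ=0, LF[10]=C('c')+0=14+0=14
L[11]='c': occ=1, LF[11]=C('c')+1=14+1=15
L[12]='d': occ=1, LF[12]=C('d')+1=18+1=19
L[13]='c': occ=2, LF[13]=C('c')+2=14+2=16
L[14]='0': occ=3, LF[14]=C('0')+3=1+3=4
L[15]='b': occ=2, LF[15]=C('b')+2=11+2=13
L[16]='d': occ=2, LF[16]=C('d')+2=18+2=20
L[17]='0': occ=4, LF[17]=C('0')+4=1+4=5
L[18]='1': occ=0, LF[18]=C('1')+0=6+0=6
L[19]='c': occ=3, LF[19]=C('c')+3=14+3=17
L[20]='a': occ=3, LF[20]=C('a')+3=7+3=10

Answer: 11 7 18 1 2 0 8 12 9 3 14 15 19 16 4 13 20 5 6 17 10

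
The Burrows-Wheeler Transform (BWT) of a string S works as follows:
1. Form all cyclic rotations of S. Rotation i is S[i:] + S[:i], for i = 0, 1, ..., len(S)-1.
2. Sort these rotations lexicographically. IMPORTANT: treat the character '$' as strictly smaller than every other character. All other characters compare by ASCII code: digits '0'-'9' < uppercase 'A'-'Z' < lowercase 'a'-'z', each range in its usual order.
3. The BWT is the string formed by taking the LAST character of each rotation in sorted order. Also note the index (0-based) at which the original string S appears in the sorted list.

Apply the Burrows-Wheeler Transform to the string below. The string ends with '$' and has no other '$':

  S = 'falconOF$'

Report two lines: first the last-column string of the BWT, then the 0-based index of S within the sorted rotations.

Answer: FOnfl$aoc
5

Derivation:
All 9 rotations (rotation i = S[i:]+S[:i]):
  rot[0] = falconOF$
  rot[1] = alconOF$f
  rot[2] = lconOF$fa
  rot[3] = conOF$fal
  rot[4] = onOF$falc
  rot[5] = nOF$falco
  rot[6] = OF$falcon
  rot[7] = F$falconO
  rot[8] = $falconOF
Sorted (with $ < everything):
  sorted[0] = $falconOF  (last char: 'F')
  sorted[1] = F$falconO  (last char: 'O')
  sorted[2] = OF$falcon  (last char: 'n')
  sorted[3] = alconOF$f  (last char: 'f')
  sorted[4] = conOF$fal  (last char: 'l')
  sorted[5] = falconOF$  (last char: '$')
  sorted[6] = lconOF$fa  (last char: 'a')
  sorted[7] = nOF$falco  (last char: 'o')
  sorted[8] = onOF$falc  (last char: 'c')
Last column: FOnfl$aoc
Original string S is at sorted index 5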